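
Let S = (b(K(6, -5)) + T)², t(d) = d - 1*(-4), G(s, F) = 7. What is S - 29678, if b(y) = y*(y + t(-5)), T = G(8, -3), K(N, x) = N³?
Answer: 2157294131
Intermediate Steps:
t(d) = 4 + d (t(d) = d + 4 = 4 + d)
T = 7
b(y) = y*(-1 + y) (b(y) = y*(y + (4 - 5)) = y*(y - 1) = y*(-1 + y))
S = 2157323809 (S = (6³*(-1 + 6³) + 7)² = (216*(-1 + 216) + 7)² = (216*215 + 7)² = (46440 + 7)² = 46447² = 2157323809)
S - 29678 = 2157323809 - 29678 = 2157294131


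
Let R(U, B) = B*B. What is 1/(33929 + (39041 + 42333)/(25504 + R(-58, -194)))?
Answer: 31570/1071179217 ≈ 2.9472e-5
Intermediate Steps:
R(U, B) = B²
1/(33929 + (39041 + 42333)/(25504 + R(-58, -194))) = 1/(33929 + (39041 + 42333)/(25504 + (-194)²)) = 1/(33929 + 81374/(25504 + 37636)) = 1/(33929 + 81374/63140) = 1/(33929 + 81374*(1/63140)) = 1/(33929 + 40687/31570) = 1/(1071179217/31570) = 31570/1071179217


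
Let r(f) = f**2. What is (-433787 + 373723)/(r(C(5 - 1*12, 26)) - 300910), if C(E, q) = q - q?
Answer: 30032/150455 ≈ 0.19961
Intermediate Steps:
C(E, q) = 0
(-433787 + 373723)/(r(C(5 - 1*12, 26)) - 300910) = (-433787 + 373723)/(0**2 - 300910) = -60064/(0 - 300910) = -60064/(-300910) = -60064*(-1/300910) = 30032/150455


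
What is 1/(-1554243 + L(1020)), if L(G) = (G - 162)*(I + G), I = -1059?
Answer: -1/1587705 ≈ -6.2984e-7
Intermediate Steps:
L(G) = (-1059 + G)*(-162 + G) (L(G) = (G - 162)*(-1059 + G) = (-162 + G)*(-1059 + G) = (-1059 + G)*(-162 + G))
1/(-1554243 + L(1020)) = 1/(-1554243 + (171558 + 1020² - 1221*1020)) = 1/(-1554243 + (171558 + 1040400 - 1245420)) = 1/(-1554243 - 33462) = 1/(-1587705) = -1/1587705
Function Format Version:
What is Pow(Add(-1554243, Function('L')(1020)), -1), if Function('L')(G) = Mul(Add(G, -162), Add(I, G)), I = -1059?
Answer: Rational(-1, 1587705) ≈ -6.2984e-7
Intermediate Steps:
Function('L')(G) = Mul(Add(-1059, G), Add(-162, G)) (Function('L')(G) = Mul(Add(G, -162), Add(-1059, G)) = Mul(Add(-162, G), Add(-1059, G)) = Mul(Add(-1059, G), Add(-162, G)))
Pow(Add(-1554243, Function('L')(1020)), -1) = Pow(Add(-1554243, Add(171558, Pow(1020, 2), Mul(-1221, 1020))), -1) = Pow(Add(-1554243, Add(171558, 1040400, -1245420)), -1) = Pow(Add(-1554243, -33462), -1) = Pow(-1587705, -1) = Rational(-1, 1587705)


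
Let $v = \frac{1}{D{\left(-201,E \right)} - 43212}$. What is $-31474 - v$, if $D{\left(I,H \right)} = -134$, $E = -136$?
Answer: $- \frac{1364272003}{43346} \approx -31474.0$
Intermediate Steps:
$v = - \frac{1}{43346}$ ($v = \frac{1}{-134 - 43212} = \frac{1}{-43346} = - \frac{1}{43346} \approx -2.307 \cdot 10^{-5}$)
$-31474 - v = -31474 - - \frac{1}{43346} = -31474 + \frac{1}{43346} = - \frac{1364272003}{43346}$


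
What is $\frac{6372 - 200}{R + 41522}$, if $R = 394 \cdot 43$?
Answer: $\frac{1543}{14616} \approx 0.10557$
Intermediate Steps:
$R = 16942$
$\frac{6372 - 200}{R + 41522} = \frac{6372 - 200}{16942 + 41522} = \frac{6372 - 200}{58464} = 6172 \cdot \frac{1}{58464} = \frac{1543}{14616}$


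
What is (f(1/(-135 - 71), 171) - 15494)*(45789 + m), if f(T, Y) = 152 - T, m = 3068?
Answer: -154410154507/206 ≈ -7.4956e+8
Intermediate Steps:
(f(1/(-135 - 71), 171) - 15494)*(45789 + m) = ((152 - 1/(-135 - 71)) - 15494)*(45789 + 3068) = ((152 - 1/(-206)) - 15494)*48857 = ((152 - 1*(-1/206)) - 15494)*48857 = ((152 + 1/206) - 15494)*48857 = (31313/206 - 15494)*48857 = -3160451/206*48857 = -154410154507/206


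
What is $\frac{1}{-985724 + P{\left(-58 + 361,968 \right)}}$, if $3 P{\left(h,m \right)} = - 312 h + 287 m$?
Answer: $- \frac{3}{2773892} \approx -1.0815 \cdot 10^{-6}$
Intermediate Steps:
$P{\left(h,m \right)} = - 104 h + \frac{287 m}{3}$ ($P{\left(h,m \right)} = \frac{- 312 h + 287 m}{3} = - 104 h + \frac{287 m}{3}$)
$\frac{1}{-985724 + P{\left(-58 + 361,968 \right)}} = \frac{1}{-985724 + \left(- 104 \left(-58 + 361\right) + \frac{287}{3} \cdot 968\right)} = \frac{1}{-985724 + \left(\left(-104\right) 303 + \frac{277816}{3}\right)} = \frac{1}{-985724 + \left(-31512 + \frac{277816}{3}\right)} = \frac{1}{-985724 + \frac{183280}{3}} = \frac{1}{- \frac{2773892}{3}} = - \frac{3}{2773892}$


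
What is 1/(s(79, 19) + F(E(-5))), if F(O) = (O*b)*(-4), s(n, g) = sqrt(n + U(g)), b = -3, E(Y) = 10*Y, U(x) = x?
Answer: -300/179951 - 7*sqrt(2)/359902 ≈ -0.0016946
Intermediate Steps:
s(n, g) = sqrt(g + n) (s(n, g) = sqrt(n + g) = sqrt(g + n))
F(O) = 12*O (F(O) = (O*(-3))*(-4) = -3*O*(-4) = 12*O)
1/(s(79, 19) + F(E(-5))) = 1/(sqrt(19 + 79) + 12*(10*(-5))) = 1/(sqrt(98) + 12*(-50)) = 1/(7*sqrt(2) - 600) = 1/(-600 + 7*sqrt(2))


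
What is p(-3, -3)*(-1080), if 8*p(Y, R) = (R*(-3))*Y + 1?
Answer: 3510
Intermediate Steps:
p(Y, R) = ⅛ - 3*R*Y/8 (p(Y, R) = ((R*(-3))*Y + 1)/8 = ((-3*R)*Y + 1)/8 = (-3*R*Y + 1)/8 = (1 - 3*R*Y)/8 = ⅛ - 3*R*Y/8)
p(-3, -3)*(-1080) = (⅛ - 3/8*(-3)*(-3))*(-1080) = (⅛ - 27/8)*(-1080) = -13/4*(-1080) = 3510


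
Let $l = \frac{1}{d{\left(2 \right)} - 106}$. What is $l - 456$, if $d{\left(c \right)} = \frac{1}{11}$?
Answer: $- \frac{531251}{1165} \approx -456.01$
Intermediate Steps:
$d{\left(c \right)} = \frac{1}{11}$
$l = - \frac{11}{1165}$ ($l = \frac{1}{\frac{1}{11} - 106} = \frac{1}{- \frac{1165}{11}} = - \frac{11}{1165} \approx -0.0094421$)
$l - 456 = - \frac{11}{1165} - 456 = - \frac{531251}{1165}$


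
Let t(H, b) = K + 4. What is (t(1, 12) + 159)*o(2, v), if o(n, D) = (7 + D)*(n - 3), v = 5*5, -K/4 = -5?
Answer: -5856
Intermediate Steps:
K = 20 (K = -4*(-5) = 20)
v = 25
t(H, b) = 24 (t(H, b) = 20 + 4 = 24)
o(n, D) = (-3 + n)*(7 + D) (o(n, D) = (7 + D)*(-3 + n) = (-3 + n)*(7 + D))
(t(1, 12) + 159)*o(2, v) = (24 + 159)*(-21 - 3*25 + 7*2 + 25*2) = 183*(-21 - 75 + 14 + 50) = 183*(-32) = -5856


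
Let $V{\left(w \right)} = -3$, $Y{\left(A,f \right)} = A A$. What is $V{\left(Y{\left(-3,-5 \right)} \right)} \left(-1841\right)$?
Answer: $5523$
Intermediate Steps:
$Y{\left(A,f \right)} = A^{2}$
$V{\left(Y{\left(-3,-5 \right)} \right)} \left(-1841\right) = \left(-3\right) \left(-1841\right) = 5523$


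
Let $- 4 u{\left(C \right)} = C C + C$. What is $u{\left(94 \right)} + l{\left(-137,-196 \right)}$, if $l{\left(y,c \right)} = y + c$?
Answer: $- \frac{5131}{2} \approx -2565.5$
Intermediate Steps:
$l{\left(y,c \right)} = c + y$
$u{\left(C \right)} = - \frac{C}{4} - \frac{C^{2}}{4}$ ($u{\left(C \right)} = - \frac{C C + C}{4} = - \frac{C^{2} + C}{4} = - \frac{C + C^{2}}{4} = - \frac{C}{4} - \frac{C^{2}}{4}$)
$u{\left(94 \right)} + l{\left(-137,-196 \right)} = \left(- \frac{1}{4}\right) 94 \left(1 + 94\right) - 333 = \left(- \frac{1}{4}\right) 94 \cdot 95 - 333 = - \frac{4465}{2} - 333 = - \frac{5131}{2}$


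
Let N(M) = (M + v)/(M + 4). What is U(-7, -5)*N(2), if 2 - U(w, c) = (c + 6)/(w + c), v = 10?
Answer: 25/6 ≈ 4.1667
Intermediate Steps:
N(M) = (10 + M)/(4 + M) (N(M) = (M + 10)/(M + 4) = (10 + M)/(4 + M))
U(w, c) = 2 - (6 + c)/(c + w) (U(w, c) = 2 - (c + 6)/(w + c) = 2 - (6 + c)/(c + w))
U(-7, -5)*N(2) = ((-6 - 5 + 2*(-7))/(-5 - 7))*((10 + 2)/(4 + 2)) = ((-6 - 5 - 14)/(-12))*(12/6) = (-1/12*(-25))*((⅙)*12) = (25/12)*2 = 25/6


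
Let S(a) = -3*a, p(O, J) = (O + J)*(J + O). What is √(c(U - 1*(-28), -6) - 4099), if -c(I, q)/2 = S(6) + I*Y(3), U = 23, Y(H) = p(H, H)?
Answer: I*√7735 ≈ 87.949*I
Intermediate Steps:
p(O, J) = (J + O)² (p(O, J) = (J + O)*(J + O) = (J + O)²)
Y(H) = 4*H² (Y(H) = (H + H)² = (2*H)² = 4*H²)
c(I, q) = 36 - 72*I (c(I, q) = -2*(-3*6 + I*(4*3²)) = -2*(-18 + I*(4*9)) = -2*(-18 + I*36) = -2*(-18 + 36*I) = 36 - 72*I)
√(c(U - 1*(-28), -6) - 4099) = √((36 - 72*(23 - 1*(-28))) - 4099) = √((36 - 72*(23 + 28)) - 4099) = √((36 - 72*51) - 4099) = √((36 - 3672) - 4099) = √(-3636 - 4099) = √(-7735) = I*√7735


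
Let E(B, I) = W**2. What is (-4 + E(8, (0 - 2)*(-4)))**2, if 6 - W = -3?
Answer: 5929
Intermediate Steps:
W = 9 (W = 6 - 1*(-3) = 6 + 3 = 9)
E(B, I) = 81 (E(B, I) = 9**2 = 81)
(-4 + E(8, (0 - 2)*(-4)))**2 = (-4 + 81)**2 = 77**2 = 5929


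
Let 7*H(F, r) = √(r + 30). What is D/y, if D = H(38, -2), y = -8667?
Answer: -2*√7/60669 ≈ -8.7219e-5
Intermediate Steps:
H(F, r) = √(30 + r)/7 (H(F, r) = √(r + 30)/7 = √(30 + r)/7)
D = 2*√7/7 (D = √(30 - 2)/7 = √28/7 = (2*√7)/7 = 2*√7/7 ≈ 0.75593)
D/y = (2*√7/7)/(-8667) = (2*√7/7)*(-1/8667) = -2*√7/60669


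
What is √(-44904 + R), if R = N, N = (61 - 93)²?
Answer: 2*I*√10970 ≈ 209.48*I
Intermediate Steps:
N = 1024 (N = (-32)² = 1024)
R = 1024
√(-44904 + R) = √(-44904 + 1024) = √(-43880) = 2*I*√10970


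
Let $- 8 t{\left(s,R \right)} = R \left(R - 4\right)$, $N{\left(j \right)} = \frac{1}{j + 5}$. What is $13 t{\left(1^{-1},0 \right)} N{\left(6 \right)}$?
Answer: $0$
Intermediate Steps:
$N{\left(j \right)} = \frac{1}{5 + j}$
$t{\left(s,R \right)} = - \frac{R \left(-4 + R\right)}{8}$ ($t{\left(s,R \right)} = - \frac{R \left(R - 4\right)}{8} = - \frac{R \left(-4 + R\right)}{8}$)
$13 t{\left(1^{-1},0 \right)} N{\left(6 \right)} = \frac{13 \cdot \frac{1}{8} \cdot 0 \left(4 - 0\right)}{5 + 6} = \frac{13 \cdot \frac{1}{8} \cdot 0 \left(4 + 0\right)}{11} = 13 \cdot \frac{1}{8} \cdot 0 \cdot 4 \cdot \frac{1}{11} = 13 \cdot 0 \cdot \frac{1}{11} = 0 \cdot \frac{1}{11} = 0$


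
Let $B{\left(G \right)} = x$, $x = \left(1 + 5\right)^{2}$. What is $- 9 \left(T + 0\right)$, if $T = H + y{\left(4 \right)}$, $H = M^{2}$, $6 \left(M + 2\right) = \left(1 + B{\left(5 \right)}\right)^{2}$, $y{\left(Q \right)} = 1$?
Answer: $- \frac{1841485}{4} \approx -4.6037 \cdot 10^{5}$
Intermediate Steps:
$x = 36$ ($x = 6^{2} = 36$)
$B{\left(G \right)} = 36$
$M = \frac{1357}{6}$ ($M = -2 + \frac{\left(1 + 36\right)^{2}}{6} = -2 + \frac{37^{2}}{6} = -2 + \frac{1}{6} \cdot 1369 = -2 + \frac{1369}{6} = \frac{1357}{6} \approx 226.17$)
$H = \frac{1841449}{36}$ ($H = \left(\frac{1357}{6}\right)^{2} = \frac{1841449}{36} \approx 51151.0$)
$T = \frac{1841485}{36}$ ($T = \frac{1841449}{36} + 1 = \frac{1841485}{36} \approx 51152.0$)
$- 9 \left(T + 0\right) = - 9 \left(\frac{1841485}{36} + 0\right) = \left(-9\right) \frac{1841485}{36} = - \frac{1841485}{4}$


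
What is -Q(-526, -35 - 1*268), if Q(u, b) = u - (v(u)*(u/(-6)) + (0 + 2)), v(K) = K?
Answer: -136754/3 ≈ -45585.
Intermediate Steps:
Q(u, b) = -2 + u + u**2/6 (Q(u, b) = u - (u*(u/(-6)) + (0 + 2)) = u - (u*(u*(-1/6)) + 2) = u - (u*(-u/6) + 2) = u - (-u**2/6 + 2) = u - (2 - u**2/6) = u + (-2 + u**2/6) = -2 + u + u**2/6)
-Q(-526, -35 - 1*268) = -(-2 - 526 + (1/6)*(-526)**2) = -(-2 - 526 + (1/6)*276676) = -(-2 - 526 + 138338/3) = -1*136754/3 = -136754/3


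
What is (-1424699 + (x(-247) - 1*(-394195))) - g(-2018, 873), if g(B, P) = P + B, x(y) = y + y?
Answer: -1029853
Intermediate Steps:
x(y) = 2*y
g(B, P) = B + P
(-1424699 + (x(-247) - 1*(-394195))) - g(-2018, 873) = (-1424699 + (2*(-247) - 1*(-394195))) - (-2018 + 873) = (-1424699 + (-494 + 394195)) - 1*(-1145) = (-1424699 + 393701) + 1145 = -1030998 + 1145 = -1029853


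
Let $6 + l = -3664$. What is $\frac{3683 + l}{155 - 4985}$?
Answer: $- \frac{13}{4830} \approx -0.0026915$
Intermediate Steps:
$l = -3670$ ($l = -6 - 3664 = -3670$)
$\frac{3683 + l}{155 - 4985} = \frac{3683 - 3670}{155 - 4985} = \frac{13}{-4830} = 13 \left(- \frac{1}{4830}\right) = - \frac{13}{4830}$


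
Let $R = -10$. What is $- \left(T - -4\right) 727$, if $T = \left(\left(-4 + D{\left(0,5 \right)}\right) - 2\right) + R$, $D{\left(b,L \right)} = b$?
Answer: $8724$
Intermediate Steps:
$T = -16$ ($T = \left(\left(-4 + 0\right) - 2\right) - 10 = \left(-4 - 2\right) - 10 = -6 - 10 = -16$)
$- \left(T - -4\right) 727 = - \left(-16 - -4\right) 727 = - \left(-16 + 4\right) 727 = - \left(-12\right) 727 = \left(-1\right) \left(-8724\right) = 8724$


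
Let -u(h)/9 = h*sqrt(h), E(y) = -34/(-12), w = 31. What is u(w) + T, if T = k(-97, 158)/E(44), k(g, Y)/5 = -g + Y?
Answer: 450 - 279*sqrt(31) ≈ -1103.4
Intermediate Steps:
k(g, Y) = -5*g + 5*Y (k(g, Y) = 5*(-g + Y) = 5*(Y - g) = -5*g + 5*Y)
E(y) = 17/6 (E(y) = -34*(-1/12) = 17/6)
u(h) = -9*h**(3/2) (u(h) = -9*h*sqrt(h) = -9*h**(3/2))
T = 450 (T = (-5*(-97) + 5*158)/(17/6) = (485 + 790)*(6/17) = 1275*(6/17) = 450)
u(w) + T = -279*sqrt(31) + 450 = 450 - 279*sqrt(31)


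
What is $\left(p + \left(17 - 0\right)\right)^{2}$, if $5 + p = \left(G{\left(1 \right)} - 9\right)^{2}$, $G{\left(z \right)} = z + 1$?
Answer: $3721$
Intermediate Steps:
$G{\left(z \right)} = 1 + z$
$p = 44$ ($p = -5 + \left(\left(1 + 1\right) - 9\right)^{2} = -5 + \left(2 - 9\right)^{2} = -5 + \left(-7\right)^{2} = -5 + 49 = 44$)
$\left(p + \left(17 - 0\right)\right)^{2} = \left(44 + \left(17 - 0\right)\right)^{2} = \left(44 + \left(17 + 0\right)\right)^{2} = \left(44 + 17\right)^{2} = 61^{2} = 3721$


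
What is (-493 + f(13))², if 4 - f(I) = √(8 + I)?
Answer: (489 + √21)² ≈ 2.4362e+5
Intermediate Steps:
f(I) = 4 - √(8 + I)
(-493 + f(13))² = (-493 + (4 - √(8 + 13)))² = (-493 + (4 - √21))² = (-489 - √21)²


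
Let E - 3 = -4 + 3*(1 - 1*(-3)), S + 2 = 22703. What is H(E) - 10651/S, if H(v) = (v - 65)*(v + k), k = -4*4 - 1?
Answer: 7344473/22701 ≈ 323.53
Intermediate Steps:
S = 22701 (S = -2 + 22703 = 22701)
k = -17 (k = -16 - 1 = -17)
E = 11 (E = 3 + (-4 + 3*(1 - 1*(-3))) = 3 + (-4 + 3*(1 + 3)) = 3 + (-4 + 3*4) = 3 + (-4 + 12) = 3 + 8 = 11)
H(v) = (-65 + v)*(-17 + v) (H(v) = (v - 65)*(v - 17) = (-65 + v)*(-17 + v))
H(E) - 10651/S = (1105 + 11**2 - 82*11) - 10651/22701 = (1105 + 121 - 902) - 10651*1/22701 = 324 - 10651/22701 = 7344473/22701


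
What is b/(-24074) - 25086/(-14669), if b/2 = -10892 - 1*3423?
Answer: 511946917/176570753 ≈ 2.8994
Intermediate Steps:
b = -28630 (b = 2*(-10892 - 1*3423) = 2*(-10892 - 3423) = 2*(-14315) = -28630)
b/(-24074) - 25086/(-14669) = -28630/(-24074) - 25086/(-14669) = -28630*(-1/24074) - 25086*(-1/14669) = 14315/12037 + 25086/14669 = 511946917/176570753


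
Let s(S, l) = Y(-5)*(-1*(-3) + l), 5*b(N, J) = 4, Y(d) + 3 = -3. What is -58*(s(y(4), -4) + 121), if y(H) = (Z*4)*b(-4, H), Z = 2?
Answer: -7366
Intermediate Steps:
Y(d) = -6 (Y(d) = -3 - 3 = -6)
b(N, J) = ⅘ (b(N, J) = (⅕)*4 = ⅘)
y(H) = 32/5 (y(H) = (2*4)*(⅘) = 8*(⅘) = 32/5)
s(S, l) = -18 - 6*l (s(S, l) = -6*(-1*(-3) + l) = -6*(3 + l) = -18 - 6*l)
-58*(s(y(4), -4) + 121) = -58*((-18 - 6*(-4)) + 121) = -58*((-18 + 24) + 121) = -58*(6 + 121) = -58*127 = -7366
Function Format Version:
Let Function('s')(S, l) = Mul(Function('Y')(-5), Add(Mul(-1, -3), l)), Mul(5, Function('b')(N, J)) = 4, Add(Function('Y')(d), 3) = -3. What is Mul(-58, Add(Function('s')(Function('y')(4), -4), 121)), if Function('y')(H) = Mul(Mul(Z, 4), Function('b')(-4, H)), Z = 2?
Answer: -7366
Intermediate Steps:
Function('Y')(d) = -6 (Function('Y')(d) = Add(-3, -3) = -6)
Function('b')(N, J) = Rational(4, 5) (Function('b')(N, J) = Mul(Rational(1, 5), 4) = Rational(4, 5))
Function('y')(H) = Rational(32, 5) (Function('y')(H) = Mul(Mul(2, 4), Rational(4, 5)) = Mul(8, Rational(4, 5)) = Rational(32, 5))
Function('s')(S, l) = Add(-18, Mul(-6, l)) (Function('s')(S, l) = Mul(-6, Add(Mul(-1, -3), l)) = Mul(-6, Add(3, l)) = Add(-18, Mul(-6, l)))
Mul(-58, Add(Function('s')(Function('y')(4), -4), 121)) = Mul(-58, Add(Add(-18, Mul(-6, -4)), 121)) = Mul(-58, Add(Add(-18, 24), 121)) = Mul(-58, Add(6, 121)) = Mul(-58, 127) = -7366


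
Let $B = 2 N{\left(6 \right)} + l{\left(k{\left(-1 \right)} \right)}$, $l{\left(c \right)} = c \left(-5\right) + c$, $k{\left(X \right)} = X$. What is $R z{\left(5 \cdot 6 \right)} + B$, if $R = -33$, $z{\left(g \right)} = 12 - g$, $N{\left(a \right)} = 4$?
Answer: $606$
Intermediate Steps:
$l{\left(c \right)} = - 4 c$ ($l{\left(c \right)} = - 5 c + c = - 4 c$)
$B = 12$ ($B = 2 \cdot 4 - -4 = 8 + 4 = 12$)
$R z{\left(5 \cdot 6 \right)} + B = - 33 \left(12 - 5 \cdot 6\right) + 12 = - 33 \left(12 - 30\right) + 12 = \left(-33\right) \left(-18\right) + 12 = 594 + 12 = 606$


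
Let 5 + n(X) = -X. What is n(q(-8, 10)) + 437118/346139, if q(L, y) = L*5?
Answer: 12551983/346139 ≈ 36.263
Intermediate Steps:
q(L, y) = 5*L
n(X) = -5 - X
n(q(-8, 10)) + 437118/346139 = (-5 - 5*(-8)) + 437118/346139 = (-5 - 1*(-40)) + 437118*(1/346139) = (-5 + 40) + 437118/346139 = 35 + 437118/346139 = 12551983/346139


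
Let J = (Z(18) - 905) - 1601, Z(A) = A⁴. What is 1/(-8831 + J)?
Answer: 1/93639 ≈ 1.0679e-5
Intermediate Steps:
J = 102470 (J = (18⁴ - 905) - 1601 = (104976 - 905) - 1601 = 104071 - 1601 = 102470)
1/(-8831 + J) = 1/(-8831 + 102470) = 1/93639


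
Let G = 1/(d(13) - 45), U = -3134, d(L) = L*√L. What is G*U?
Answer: 3134/(45 - 13*√13) ≈ -1674.0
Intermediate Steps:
d(L) = L^(3/2)
G = 1/(-45 + 13*√13) (G = 1/(13^(3/2) - 45) = 1/(13*√13 - 45) = 1/(-45 + 13*√13) ≈ 0.53414)
G*U = (45/172 + 13*√13/172)*(-3134) = -70515/86 - 20371*√13/86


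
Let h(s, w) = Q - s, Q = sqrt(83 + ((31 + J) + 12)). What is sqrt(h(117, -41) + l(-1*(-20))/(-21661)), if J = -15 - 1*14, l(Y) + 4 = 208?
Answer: sqrt(-54900692601 + 469198921*sqrt(97))/21661 ≈ 10.352*I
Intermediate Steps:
l(Y) = 204 (l(Y) = -4 + 208 = 204)
J = -29 (J = -15 - 14 = -29)
Q = sqrt(97) (Q = sqrt(83 + ((31 - 29) + 12)) = sqrt(83 + (2 + 12)) = sqrt(83 + 14) = sqrt(97) ≈ 9.8489)
h(s, w) = sqrt(97) - s
sqrt(h(117, -41) + l(-1*(-20))/(-21661)) = sqrt((sqrt(97) - 1*117) + 204/(-21661)) = sqrt((sqrt(97) - 117) + 204*(-1/21661)) = sqrt((-117 + sqrt(97)) - 204/21661) = sqrt(-2534541/21661 + sqrt(97))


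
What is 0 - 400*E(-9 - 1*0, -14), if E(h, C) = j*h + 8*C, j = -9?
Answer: 12400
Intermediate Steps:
E(h, C) = -9*h + 8*C
0 - 400*E(-9 - 1*0, -14) = 0 - 400*(-9*(-9 - 1*0) + 8*(-14)) = 0 - 400*(-9*(-9 + 0) - 112) = 0 - 400*(-9*(-9) - 112) = 0 - 400*(81 - 112) = 0 - 400*(-31) = 0 + 12400 = 12400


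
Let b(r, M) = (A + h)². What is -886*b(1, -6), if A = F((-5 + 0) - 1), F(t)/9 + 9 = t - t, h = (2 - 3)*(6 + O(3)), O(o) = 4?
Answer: -7336966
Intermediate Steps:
h = -10 (h = (2 - 3)*(6 + 4) = -1*10 = -10)
F(t) = -81 (F(t) = -81 + 9*(t - t) = -81 + 9*0 = -81 + 0 = -81)
A = -81
b(r, M) = 8281 (b(r, M) = (-81 - 10)² = (-91)² = 8281)
-886*b(1, -6) = -886*8281 = -7336966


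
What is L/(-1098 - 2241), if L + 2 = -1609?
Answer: 179/371 ≈ 0.48248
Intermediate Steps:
L = -1611 (L = -2 - 1609 = -1611)
L/(-1098 - 2241) = -1611/(-1098 - 2241) = -1611/(-3339) = -1611*(-1/3339) = 179/371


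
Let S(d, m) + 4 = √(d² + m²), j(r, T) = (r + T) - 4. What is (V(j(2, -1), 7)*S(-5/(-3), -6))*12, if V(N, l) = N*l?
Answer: 1008 - 84*√349 ≈ -561.25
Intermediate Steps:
j(r, T) = -4 + T + r (j(r, T) = (T + r) - 4 = -4 + T + r)
S(d, m) = -4 + √(d² + m²)
(V(j(2, -1), 7)*S(-5/(-3), -6))*12 = (((-4 - 1 + 2)*7)*(-4 + √((-5/(-3))² + (-6)²)))*12 = ((-3*7)*(-4 + √((-5*(-⅓))² + 36)))*12 = -21*(-4 + √((5/3)² + 36))*12 = -21*(-4 + √(25/9 + 36))*12 = -21*(-4 + √(349/9))*12 = -21*(-4 + √349/3)*12 = (84 - 7*√349)*12 = 1008 - 84*√349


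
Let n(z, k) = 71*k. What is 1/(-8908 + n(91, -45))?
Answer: -1/12103 ≈ -8.2624e-5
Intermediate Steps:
1/(-8908 + n(91, -45)) = 1/(-8908 + 71*(-45)) = 1/(-8908 - 3195) = 1/(-12103) = -1/12103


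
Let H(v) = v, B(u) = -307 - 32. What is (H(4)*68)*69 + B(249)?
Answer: 18429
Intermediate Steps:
B(u) = -339
(H(4)*68)*69 + B(249) = (4*68)*69 - 339 = 272*69 - 339 = 18768 - 339 = 18429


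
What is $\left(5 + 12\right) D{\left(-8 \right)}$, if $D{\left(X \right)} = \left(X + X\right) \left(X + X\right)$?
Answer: $4352$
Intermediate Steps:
$D{\left(X \right)} = 4 X^{2}$ ($D{\left(X \right)} = 2 X 2 X = 4 X^{2}$)
$\left(5 + 12\right) D{\left(-8 \right)} = \left(5 + 12\right) 4 \left(-8\right)^{2} = 17 \cdot 4 \cdot 64 = 17 \cdot 256 = 4352$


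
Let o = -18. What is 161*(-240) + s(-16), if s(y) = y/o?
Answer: -347752/9 ≈ -38639.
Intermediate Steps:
s(y) = -y/18 (s(y) = y/(-18) = y*(-1/18) = -y/18)
161*(-240) + s(-16) = 161*(-240) - 1/18*(-16) = -38640 + 8/9 = -347752/9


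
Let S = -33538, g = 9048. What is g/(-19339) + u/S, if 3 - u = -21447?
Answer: -359136687/324295691 ≈ -1.1074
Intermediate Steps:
u = 21450 (u = 3 - 1*(-21447) = 3 + 21447 = 21450)
g/(-19339) + u/S = 9048/(-19339) + 21450/(-33538) = 9048*(-1/19339) + 21450*(-1/33538) = -9048/19339 - 10725/16769 = -359136687/324295691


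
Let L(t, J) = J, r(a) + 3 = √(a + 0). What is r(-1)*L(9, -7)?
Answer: 21 - 7*I ≈ 21.0 - 7.0*I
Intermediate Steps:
r(a) = -3 + √a (r(a) = -3 + √(a + 0) = -3 + √a)
r(-1)*L(9, -7) = (-3 + √(-1))*(-7) = (-3 + I)*(-7) = 21 - 7*I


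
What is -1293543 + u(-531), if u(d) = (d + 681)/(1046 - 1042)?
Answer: -2587011/2 ≈ -1.2935e+6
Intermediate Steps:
u(d) = 681/4 + d/4 (u(d) = (681 + d)/4 = (681 + d)*(¼) = 681/4 + d/4)
-1293543 + u(-531) = -1293543 + (681/4 + (¼)*(-531)) = -1293543 + (681/4 - 531/4) = -1293543 + 75/2 = -2587011/2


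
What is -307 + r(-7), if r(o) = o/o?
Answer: -306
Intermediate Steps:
r(o) = 1
-307 + r(-7) = -307 + 1 = -306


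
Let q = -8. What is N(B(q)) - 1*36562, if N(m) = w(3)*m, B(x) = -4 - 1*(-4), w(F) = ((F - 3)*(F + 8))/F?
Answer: -36562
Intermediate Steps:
w(F) = (-3 + F)*(8 + F)/F (w(F) = ((-3 + F)*(8 + F))/F = (-3 + F)*(8 + F)/F)
B(x) = 0 (B(x) = -4 + 4 = 0)
N(m) = 0 (N(m) = (5 + 3 - 24/3)*m = (5 + 3 - 24*⅓)*m = (5 + 3 - 8)*m = 0*m = 0)
N(B(q)) - 1*36562 = 0 - 1*36562 = 0 - 36562 = -36562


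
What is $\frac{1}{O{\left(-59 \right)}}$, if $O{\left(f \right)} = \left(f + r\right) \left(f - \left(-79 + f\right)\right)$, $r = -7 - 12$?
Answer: $- \frac{1}{6162} \approx -0.00016229$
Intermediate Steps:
$r = -19$
$O{\left(f \right)} = -1501 + 79 f$ ($O{\left(f \right)} = \left(f - 19\right) \left(f - \left(-79 + f\right)\right) = \left(-19 + f\right) 79 = -1501 + 79 f$)
$\frac{1}{O{\left(-59 \right)}} = \frac{1}{-1501 + 79 \left(-59\right)} = \frac{1}{-1501 - 4661} = \frac{1}{-6162} = - \frac{1}{6162}$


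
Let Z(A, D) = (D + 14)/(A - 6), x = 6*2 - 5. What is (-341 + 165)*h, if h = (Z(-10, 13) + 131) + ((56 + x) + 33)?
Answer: -39655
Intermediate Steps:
x = 7 (x = 12 - 5 = 7)
Z(A, D) = (14 + D)/(-6 + A)
h = 3605/16 (h = ((14 + 13)/(-6 - 10) + 131) + ((56 + 7) + 33) = (27/(-16) + 131) + (63 + 33) = (-1/16*27 + 131) + 96 = (-27/16 + 131) + 96 = 2069/16 + 96 = 3605/16 ≈ 225.31)
(-341 + 165)*h = (-341 + 165)*(3605/16) = -176*3605/16 = -39655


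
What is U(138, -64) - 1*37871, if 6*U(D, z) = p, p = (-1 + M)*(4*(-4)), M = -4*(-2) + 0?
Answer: -113669/3 ≈ -37890.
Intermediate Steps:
M = 8 (M = 8 + 0 = 8)
p = -112 (p = (-1 + 8)*(4*(-4)) = 7*(-16) = -112)
U(D, z) = -56/3 (U(D, z) = (⅙)*(-112) = -56/3)
U(138, -64) - 1*37871 = -56/3 - 1*37871 = -56/3 - 37871 = -113669/3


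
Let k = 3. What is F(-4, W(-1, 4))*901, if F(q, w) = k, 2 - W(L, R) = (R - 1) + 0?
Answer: 2703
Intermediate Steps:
W(L, R) = 3 - R (W(L, R) = 2 - ((R - 1) + 0) = 2 - ((-1 + R) + 0) = 2 - (-1 + R) = 2 + (1 - R) = 3 - R)
F(q, w) = 3
F(-4, W(-1, 4))*901 = 3*901 = 2703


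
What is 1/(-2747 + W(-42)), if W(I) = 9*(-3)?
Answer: -1/2774 ≈ -0.00036049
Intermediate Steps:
W(I) = -27
1/(-2747 + W(-42)) = 1/(-2747 - 27) = 1/(-2774) = -1/2774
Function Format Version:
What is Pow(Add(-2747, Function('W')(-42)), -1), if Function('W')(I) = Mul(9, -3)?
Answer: Rational(-1, 2774) ≈ -0.00036049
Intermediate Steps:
Function('W')(I) = -27
Pow(Add(-2747, Function('W')(-42)), -1) = Pow(Add(-2747, -27), -1) = Pow(-2774, -1) = Rational(-1, 2774)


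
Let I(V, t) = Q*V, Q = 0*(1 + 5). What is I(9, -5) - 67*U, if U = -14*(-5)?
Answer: -4690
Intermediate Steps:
Q = 0 (Q = 0*6 = 0)
I(V, t) = 0 (I(V, t) = 0*V = 0)
U = 70
I(9, -5) - 67*U = 0 - 67*70 = 0 - 4690 = -4690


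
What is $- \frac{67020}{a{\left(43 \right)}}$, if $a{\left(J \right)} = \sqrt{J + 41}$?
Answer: $- \frac{11170 \sqrt{21}}{7} \approx -7312.5$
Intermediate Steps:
$a{\left(J \right)} = \sqrt{41 + J}$
$- \frac{67020}{a{\left(43 \right)}} = - \frac{67020}{\sqrt{41 + 43}} = - \frac{67020}{\sqrt{84}} = - \frac{67020}{2 \sqrt{21}} = - 67020 \frac{\sqrt{21}}{42} = - \frac{11170 \sqrt{21}}{7}$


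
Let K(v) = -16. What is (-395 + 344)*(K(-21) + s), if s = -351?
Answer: 18717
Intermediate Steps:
(-395 + 344)*(K(-21) + s) = (-395 + 344)*(-16 - 351) = -51*(-367) = 18717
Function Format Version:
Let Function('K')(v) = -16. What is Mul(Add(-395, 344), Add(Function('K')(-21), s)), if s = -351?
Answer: 18717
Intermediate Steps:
Mul(Add(-395, 344), Add(Function('K')(-21), s)) = Mul(Add(-395, 344), Add(-16, -351)) = Mul(-51, -367) = 18717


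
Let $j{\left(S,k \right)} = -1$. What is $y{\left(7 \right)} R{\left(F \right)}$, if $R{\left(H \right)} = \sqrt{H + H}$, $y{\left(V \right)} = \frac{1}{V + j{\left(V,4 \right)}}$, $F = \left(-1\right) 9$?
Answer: $\frac{i \sqrt{2}}{2} \approx 0.70711 i$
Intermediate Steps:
$F = -9$
$y{\left(V \right)} = \frac{1}{-1 + V}$ ($y{\left(V \right)} = \frac{1}{V - 1} = \frac{1}{-1 + V}$)
$R{\left(H \right)} = \sqrt{2} \sqrt{H}$ ($R{\left(H \right)} = \sqrt{2 H} = \sqrt{2} \sqrt{H}$)
$y{\left(7 \right)} R{\left(F \right)} = \frac{\sqrt{2} \sqrt{-9}}{-1 + 7} = \frac{\sqrt{2} \cdot 3 i}{6} = \frac{3 i \sqrt{2}}{6} = \frac{i \sqrt{2}}{2}$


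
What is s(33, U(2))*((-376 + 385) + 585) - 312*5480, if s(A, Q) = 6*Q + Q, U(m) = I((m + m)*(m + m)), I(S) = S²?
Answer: -645312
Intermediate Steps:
U(m) = 16*m⁴ (U(m) = ((m + m)*(m + m))² = ((2*m)*(2*m))² = (4*m²)² = 16*m⁴)
s(A, Q) = 7*Q
s(33, U(2))*((-376 + 385) + 585) - 312*5480 = (7*(16*2⁴))*((-376 + 385) + 585) - 312*5480 = (7*(16*16))*(9 + 585) - 1709760 = (7*256)*594 - 1709760 = 1792*594 - 1709760 = 1064448 - 1709760 = -645312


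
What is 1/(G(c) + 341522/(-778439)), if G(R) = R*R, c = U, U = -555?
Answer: 778439/239778331453 ≈ 3.2465e-6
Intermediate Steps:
c = -555
G(R) = R²
1/(G(c) + 341522/(-778439)) = 1/((-555)² + 341522/(-778439)) = 1/(308025 + 341522*(-1/778439)) = 1/(308025 - 341522/778439) = 1/(239778331453/778439) = 778439/239778331453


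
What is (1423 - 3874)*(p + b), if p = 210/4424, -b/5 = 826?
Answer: 3198714315/316 ≈ 1.0123e+7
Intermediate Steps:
b = -4130 (b = -5*826 = -4130)
p = 15/316 (p = 210*(1/4424) = 15/316 ≈ 0.047468)
(1423 - 3874)*(p + b) = (1423 - 3874)*(15/316 - 4130) = -2451*(-1305065/316) = 3198714315/316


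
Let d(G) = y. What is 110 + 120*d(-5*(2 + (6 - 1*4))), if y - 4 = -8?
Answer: -370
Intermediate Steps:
y = -4 (y = 4 - 8 = -4)
d(G) = -4
110 + 120*d(-5*(2 + (6 - 1*4))) = 110 + 120*(-4) = 110 - 480 = -370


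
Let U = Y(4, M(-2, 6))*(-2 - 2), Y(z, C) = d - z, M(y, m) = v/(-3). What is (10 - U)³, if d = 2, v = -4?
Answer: 8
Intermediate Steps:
M(y, m) = 4/3 (M(y, m) = -4/(-3) = -4*(-⅓) = 4/3)
Y(z, C) = 2 - z
U = 8 (U = (2 - 1*4)*(-2 - 2) = (2 - 4)*(-4) = -2*(-4) = 8)
(10 - U)³ = (10 - 1*8)³ = (10 - 8)³ = 2³ = 8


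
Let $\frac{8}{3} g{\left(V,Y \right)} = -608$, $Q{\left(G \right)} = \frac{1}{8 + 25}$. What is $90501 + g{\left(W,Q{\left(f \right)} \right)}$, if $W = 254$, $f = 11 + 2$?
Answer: $90273$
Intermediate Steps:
$f = 13$
$Q{\left(G \right)} = \frac{1}{33}$
$g{\left(V,Y \right)} = -228$ ($g{\left(V,Y \right)} = \frac{3}{8} \left(-608\right) = -228$)
$90501 + g{\left(W,Q{\left(f \right)} \right)} = 90501 - 228 = 90273$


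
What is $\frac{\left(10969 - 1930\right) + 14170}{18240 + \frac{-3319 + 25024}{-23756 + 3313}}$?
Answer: $\frac{474461587}{372858615} \approx 1.2725$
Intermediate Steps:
$\frac{\left(10969 - 1930\right) + 14170}{18240 + \frac{-3319 + 25024}{-23756 + 3313}} = \frac{\left(10969 - 1930\right) + 14170}{18240 + \frac{21705}{-20443}} = \frac{9039 + 14170}{18240 + 21705 \left(- \frac{1}{20443}\right)} = \frac{23209}{18240 - \frac{21705}{20443}} = \frac{23209}{\frac{372858615}{20443}} = 23209 \cdot \frac{20443}{372858615} = \frac{474461587}{372858615}$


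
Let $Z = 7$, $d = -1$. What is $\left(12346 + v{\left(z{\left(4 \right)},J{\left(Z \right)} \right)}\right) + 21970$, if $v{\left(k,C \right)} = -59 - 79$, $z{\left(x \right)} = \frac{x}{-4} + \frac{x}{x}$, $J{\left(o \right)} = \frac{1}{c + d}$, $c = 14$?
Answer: $34178$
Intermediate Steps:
$J{\left(o \right)} = \frac{1}{13}$ ($J{\left(o \right)} = \frac{1}{14 - 1} = \frac{1}{13}$)
$z{\left(x \right)} = 1 - \frac{x}{4}$ ($z{\left(x \right)} = x \left(- \frac{1}{4}\right) + 1 = - \frac{x}{4} + 1 = 1 - \frac{x}{4}$)
$v{\left(k,C \right)} = -138$
$\left(12346 + v{\left(z{\left(4 \right)},J{\left(Z \right)} \right)}\right) + 21970 = \left(12346 - 138\right) + 21970 = 12208 + 21970 = 34178$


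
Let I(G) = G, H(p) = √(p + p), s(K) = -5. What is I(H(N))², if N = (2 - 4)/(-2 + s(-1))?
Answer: 4/7 ≈ 0.57143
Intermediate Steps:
N = 2/7 (N = (2 - 4)/(-2 - 5) = -2/(-7) = -2*(-⅐) = 2/7 ≈ 0.28571)
H(p) = √2*√p (H(p) = √(2*p) = √2*√p)
I(H(N))² = (√2*√(2/7))² = (√2*(√14/7))² = (2*√7/7)² = 4/7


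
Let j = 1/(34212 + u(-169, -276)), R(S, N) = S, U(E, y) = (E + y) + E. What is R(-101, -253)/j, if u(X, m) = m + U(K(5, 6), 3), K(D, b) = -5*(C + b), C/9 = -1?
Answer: -3430869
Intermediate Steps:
C = -9 (C = 9*(-1) = -9)
K(D, b) = 45 - 5*b (K(D, b) = -5*(-9 + b) = 45 - 5*b)
U(E, y) = y + 2*E
u(X, m) = 33 + m (u(X, m) = m + (3 + 2*(45 - 5*6)) = m + (3 + 2*(45 - 30)) = m + (3 + 2*15) = m + (3 + 30) = m + 33 = 33 + m)
j = 1/33969 (j = 1/(34212 + (33 - 276)) = 1/(34212 - 243) = 1/33969 ≈ 2.9439e-5)
R(-101, -253)/j = -101/1/33969 = -101*33969 = -3430869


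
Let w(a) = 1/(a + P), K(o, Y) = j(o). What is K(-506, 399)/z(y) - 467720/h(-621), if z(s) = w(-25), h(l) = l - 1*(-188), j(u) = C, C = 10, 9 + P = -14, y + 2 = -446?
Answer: 259880/433 ≈ 600.18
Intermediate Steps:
y = -448 (y = -2 - 446 = -448)
P = -23 (P = -9 - 14 = -23)
j(u) = 10
K(o, Y) = 10
w(a) = 1/(-23 + a) (w(a) = 1/(a - 23) = 1/(-23 + a))
h(l) = 188 + l (h(l) = l + 188 = 188 + l)
z(s) = -1/48 (z(s) = 1/(-23 - 25) = 1/(-48) = -1/48)
K(-506, 399)/z(y) - 467720/h(-621) = 10/(-1/48) - 467720/(188 - 621) = 10*(-48) - 467720/(-433) = -480 - 467720*(-1/433) = -480 + 467720/433 = 259880/433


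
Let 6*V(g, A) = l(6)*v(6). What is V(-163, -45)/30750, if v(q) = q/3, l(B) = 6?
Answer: 1/15375 ≈ 6.5041e-5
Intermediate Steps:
v(q) = q/3 (v(q) = q*(⅓) = q/3)
V(g, A) = 2 (V(g, A) = (6*((⅓)*6))/6 = (6*2)/6 = (⅙)*12 = 2)
V(-163, -45)/30750 = 2/30750 = 2*(1/30750) = 1/15375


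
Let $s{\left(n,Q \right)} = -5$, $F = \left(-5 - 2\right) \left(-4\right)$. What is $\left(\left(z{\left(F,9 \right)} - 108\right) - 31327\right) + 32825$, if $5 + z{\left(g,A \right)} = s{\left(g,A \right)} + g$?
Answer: $1408$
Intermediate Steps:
$F = 28$ ($F = \left(-7\right) \left(-4\right) = 28$)
$z{\left(g,A \right)} = -10 + g$ ($z{\left(g,A \right)} = -5 + \left(-5 + g\right) = -10 + g$)
$\left(\left(z{\left(F,9 \right)} - 108\right) - 31327\right) + 32825 = \left(\left(\left(-10 + 28\right) - 108\right) - 31327\right) + 32825 = \left(\left(18 - 108\right) - 31327\right) + 32825 = \left(-90 - 31327\right) + 32825 = -31417 + 32825 = 1408$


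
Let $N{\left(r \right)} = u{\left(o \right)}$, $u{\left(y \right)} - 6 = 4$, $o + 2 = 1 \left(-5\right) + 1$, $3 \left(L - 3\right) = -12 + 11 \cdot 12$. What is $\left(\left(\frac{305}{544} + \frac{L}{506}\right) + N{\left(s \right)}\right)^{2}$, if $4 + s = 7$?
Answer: $\frac{2146755362761}{18942567424} \approx 113.33$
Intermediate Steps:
$L = 43$ ($L = 3 + \frac{-12 + 11 \cdot 12}{3} = 3 + \frac{-12 + 132}{3} = 3 + \frac{1}{3} \cdot 120 = 3 + 40 = 43$)
$o = -6$ ($o = -2 + \left(1 \left(-5\right) + 1\right) = -2 + \left(-5 + 1\right) = -2 - 4 = -6$)
$s = 3$ ($s = -4 + 7 = 3$)
$u{\left(y \right)} = 10$ ($u{\left(y \right)} = 6 + 4 = 10$)
$N{\left(r \right)} = 10$
$\left(\left(\frac{305}{544} + \frac{L}{506}\right) + N{\left(s \right)}\right)^{2} = \left(\left(\frac{305}{544} + \frac{43}{506}\right) + 10\right)^{2} = \left(\frac{88861}{137632} + 10\right)^{2} = \left(\frac{1465181}{137632}\right)^{2} = \frac{2146755362761}{18942567424}$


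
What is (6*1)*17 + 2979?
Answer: 3081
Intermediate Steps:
(6*1)*17 + 2979 = 6*17 + 2979 = 102 + 2979 = 3081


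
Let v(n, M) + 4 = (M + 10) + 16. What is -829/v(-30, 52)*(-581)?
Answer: 481649/74 ≈ 6508.8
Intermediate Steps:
v(n, M) = 22 + M (v(n, M) = -4 + ((M + 10) + 16) = -4 + ((10 + M) + 16) = -4 + (26 + M) = 22 + M)
-829/v(-30, 52)*(-581) = -829/(22 + 52)*(-581) = -829/74*(-581) = 481649/74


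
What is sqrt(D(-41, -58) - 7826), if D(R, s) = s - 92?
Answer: 2*I*sqrt(1994) ≈ 89.308*I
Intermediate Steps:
D(R, s) = -92 + s
sqrt(D(-41, -58) - 7826) = sqrt((-92 - 58) - 7826) = sqrt(-150 - 7826) = sqrt(-7976) = 2*I*sqrt(1994)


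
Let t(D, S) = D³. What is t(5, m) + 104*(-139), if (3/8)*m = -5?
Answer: -14331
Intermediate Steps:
m = -40/3 (m = (8/3)*(-5) = -40/3 ≈ -13.333)
t(5, m) + 104*(-139) = 5³ + 104*(-139) = 125 - 14456 = -14331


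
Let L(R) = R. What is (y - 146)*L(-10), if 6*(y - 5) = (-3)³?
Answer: 1455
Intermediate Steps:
y = ½ (y = 5 + (⅙)*(-3)³ = 5 + (⅙)*(-27) = 5 - 9/2 = ½ ≈ 0.50000)
(y - 146)*L(-10) = (½ - 146)*(-10) = -291/2*(-10) = 1455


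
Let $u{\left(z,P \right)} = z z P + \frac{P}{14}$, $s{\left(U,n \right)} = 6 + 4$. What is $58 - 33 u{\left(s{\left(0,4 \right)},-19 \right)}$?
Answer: $\frac{879239}{14} \approx 62803.0$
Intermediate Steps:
$s{\left(U,n \right)} = 10$
$u{\left(z,P \right)} = \frac{P}{14} + P z^{2}$ ($u{\left(z,P \right)} = z^{2} P + P \frac{1}{14} = P z^{2} + \frac{P}{14} = \frac{P}{14} + P z^{2}$)
$58 - 33 u{\left(s{\left(0,4 \right)},-19 \right)} = 58 - 33 \left(- 19 \left(\frac{1}{14} + 10^{2}\right)\right) = 58 - 33 \left(- 19 \left(\frac{1}{14} + 100\right)\right) = 58 - 33 \left(\left(-19\right) \frac{1401}{14}\right) = 58 - - \frac{878427}{14} = 58 + \frac{878427}{14} = \frac{879239}{14}$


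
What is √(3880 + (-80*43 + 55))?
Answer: 3*√55 ≈ 22.249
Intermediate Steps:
√(3880 + (-80*43 + 55)) = √(3880 + (-3440 + 55)) = √(3880 - 3385) = √495 = 3*√55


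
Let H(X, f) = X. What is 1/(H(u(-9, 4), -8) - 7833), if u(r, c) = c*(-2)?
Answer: -1/7841 ≈ -0.00012753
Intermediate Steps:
u(r, c) = -2*c
1/(H(u(-9, 4), -8) - 7833) = 1/(-2*4 - 7833) = 1/(-8 - 7833) = 1/(-7841) = -1/7841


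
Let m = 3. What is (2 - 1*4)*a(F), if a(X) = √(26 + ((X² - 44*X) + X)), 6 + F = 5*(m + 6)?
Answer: -2*I*√130 ≈ -22.803*I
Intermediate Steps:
F = 39 (F = -6 + 5*(3 + 6) = -6 + 5*9 = -6 + 45 = 39)
a(X) = √(26 + X² - 43*X) (a(X) = √(26 + (X² - 43*X)) = √(26 + X² - 43*X))
(2 - 1*4)*a(F) = (2 - 1*4)*√(26 + 39² - 43*39) = (2 - 4)*√(26 + 1521 - 1677) = -2*I*√130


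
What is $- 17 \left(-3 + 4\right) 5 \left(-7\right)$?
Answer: $595$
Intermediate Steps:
$- 17 \left(-3 + 4\right) 5 \left(-7\right) = - 17 \cdot 1 \cdot 5 \left(-7\right) = \left(-17\right) 5 \left(-7\right) = \left(-85\right) \left(-7\right) = 595$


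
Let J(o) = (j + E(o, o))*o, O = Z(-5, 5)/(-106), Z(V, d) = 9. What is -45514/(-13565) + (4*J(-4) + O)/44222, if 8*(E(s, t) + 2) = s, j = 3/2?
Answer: 213371215603/63586371580 ≈ 3.3556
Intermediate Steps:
j = 3/2 (j = 3*(½) = 3/2 ≈ 1.5000)
E(s, t) = -2 + s/8
O = -9/106 (O = 9/(-106) = 9*(-1/106) = -9/106 ≈ -0.084906)
J(o) = o*(-½ + o/8) (J(o) = (3/2 + (-2 + o/8))*o = (-½ + o/8)*o = o*(-½ + o/8))
-45514/(-13565) + (4*J(-4) + O)/44222 = -45514/(-13565) + (4*((⅛)*(-4)*(-4 - 4)) - 9/106)/44222 = -45514*(-1/13565) + (4*((⅛)*(-4)*(-8)) - 9/106)*(1/44222) = 45514/13565 + (4*4 - 9/106)*(1/44222) = 45514/13565 + (16 - 9/106)*(1/44222) = 45514/13565 + (1687/106)*(1/44222) = 45514/13565 + 1687/4687532 = 213371215603/63586371580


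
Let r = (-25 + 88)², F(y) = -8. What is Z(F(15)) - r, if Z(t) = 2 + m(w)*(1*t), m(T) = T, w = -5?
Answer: -3927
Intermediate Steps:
Z(t) = 2 - 5*t
r = 3969 (r = 63² = 3969)
Z(F(15)) - r = (2 - 5*(-8)) - 1*3969 = (2 + 40) - 3969 = 42 - 3969 = -3927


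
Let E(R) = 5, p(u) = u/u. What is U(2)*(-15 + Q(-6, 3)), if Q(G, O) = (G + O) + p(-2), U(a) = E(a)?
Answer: -85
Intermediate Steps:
p(u) = 1
U(a) = 5
Q(G, O) = 1 + G + O (Q(G, O) = (G + O) + 1 = 1 + G + O)
U(2)*(-15 + Q(-6, 3)) = 5*(-15 + (1 - 6 + 3)) = 5*(-15 - 2) = 5*(-17) = -85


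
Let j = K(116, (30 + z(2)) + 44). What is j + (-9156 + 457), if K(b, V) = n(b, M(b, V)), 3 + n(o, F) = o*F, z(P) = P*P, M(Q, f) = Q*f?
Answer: 1040866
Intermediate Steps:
z(P) = P**2
n(o, F) = -3 + F*o (n(o, F) = -3 + o*F = -3 + F*o)
K(b, V) = -3 + V*b**2 (K(b, V) = -3 + (b*V)*b = -3 + (V*b)*b = -3 + V*b**2)
j = 1049565 (j = -3 + ((30 + 2**2) + 44)*116**2 = -3 + ((30 + 4) + 44)*13456 = -3 + (34 + 44)*13456 = -3 + 78*13456 = -3 + 1049568 = 1049565)
j + (-9156 + 457) = 1049565 + (-9156 + 457) = 1049565 - 8699 = 1040866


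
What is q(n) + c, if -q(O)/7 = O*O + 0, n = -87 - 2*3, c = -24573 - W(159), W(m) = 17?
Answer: -85133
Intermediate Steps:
c = -24590 (c = -24573 - 1*17 = -24573 - 17 = -24590)
n = -93 (n = -87 - 6 = -93)
q(O) = -7*O**2 (q(O) = -7*(O*O + 0) = -7*(O**2 + 0) = -7*O**2)
q(n) + c = -7*(-93)**2 - 24590 = -7*8649 - 24590 = -60543 - 24590 = -85133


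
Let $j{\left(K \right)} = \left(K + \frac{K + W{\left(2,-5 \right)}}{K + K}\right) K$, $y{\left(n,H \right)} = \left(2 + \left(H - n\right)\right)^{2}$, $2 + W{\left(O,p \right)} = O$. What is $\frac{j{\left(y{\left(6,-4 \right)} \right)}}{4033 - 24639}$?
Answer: $- \frac{2064}{10303} \approx -0.20033$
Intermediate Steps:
$W{\left(O,p \right)} = -2 + O$
$y{\left(n,H \right)} = \left(2 + H - n\right)^{2}$
$j{\left(K \right)} = K \left(\frac{1}{2} + K\right)$ ($j{\left(K \right)} = \left(K + \frac{K + \left(-2 + 2\right)}{K + K}\right) K = \left(K + \frac{K + 0}{2 K}\right) K = \left(K + K \frac{1}{2 K}\right) K = \left(K + \frac{1}{2}\right) K = \left(\frac{1}{2} + K\right) K = K \left(\frac{1}{2} + K\right)$)
$\frac{j{\left(y{\left(6,-4 \right)} \right)}}{4033 - 24639} = \frac{\left(2 - 4 - 6\right)^{2} \left(\frac{1}{2} + \left(2 - 4 - 6\right)^{2}\right)}{4033 - 24639} = \frac{\left(2 - 4 - 6\right)^{2} \left(\frac{1}{2} + \left(2 - 4 - 6\right)^{2}\right)}{-20606} = - \frac{\left(-8\right)^{2} \left(\frac{1}{2} + \left(-8\right)^{2}\right)}{20606} = - \frac{64 \left(\frac{1}{2} + 64\right)}{20606} = - \frac{64 \cdot \frac{129}{2}}{20606} = \left(- \frac{1}{20606}\right) 4128 = - \frac{2064}{10303}$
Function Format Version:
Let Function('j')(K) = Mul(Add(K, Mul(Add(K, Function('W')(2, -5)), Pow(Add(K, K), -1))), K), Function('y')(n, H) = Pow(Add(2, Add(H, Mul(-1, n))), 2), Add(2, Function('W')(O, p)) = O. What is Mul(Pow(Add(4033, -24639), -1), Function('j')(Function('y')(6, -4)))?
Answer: Rational(-2064, 10303) ≈ -0.20033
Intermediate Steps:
Function('W')(O, p) = Add(-2, O)
Function('y')(n, H) = Pow(Add(2, H, Mul(-1, n)), 2)
Function('j')(K) = Mul(K, Add(Rational(1, 2), K)) (Function('j')(K) = Mul(Add(K, Mul(Add(K, Add(-2, 2)), Pow(Add(K, K), -1))), K) = Mul(Add(K, Mul(Add(K, 0), Pow(Mul(2, K), -1))), K) = Mul(Add(K, Mul(K, Mul(Rational(1, 2), Pow(K, -1)))), K) = Mul(Add(K, Rational(1, 2)), K) = Mul(Add(Rational(1, 2), K), K) = Mul(K, Add(Rational(1, 2), K)))
Mul(Pow(Add(4033, -24639), -1), Function('j')(Function('y')(6, -4))) = Mul(Pow(Add(4033, -24639), -1), Mul(Pow(Add(2, -4, Mul(-1, 6)), 2), Add(Rational(1, 2), Pow(Add(2, -4, Mul(-1, 6)), 2)))) = Mul(Pow(-20606, -1), Mul(Pow(Add(2, -4, -6), 2), Add(Rational(1, 2), Pow(Add(2, -4, -6), 2)))) = Mul(Rational(-1, 20606), Mul(Pow(-8, 2), Add(Rational(1, 2), Pow(-8, 2)))) = Mul(Rational(-1, 20606), Mul(64, Add(Rational(1, 2), 64))) = Mul(Rational(-1, 20606), Mul(64, Rational(129, 2))) = Mul(Rational(-1, 20606), 4128) = Rational(-2064, 10303)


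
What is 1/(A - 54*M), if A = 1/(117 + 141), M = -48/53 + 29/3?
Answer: -13674/6469039 ≈ -0.0021138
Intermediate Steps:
M = 1393/159 (M = -48*1/53 + 29*(⅓) = -48/53 + 29/3 = 1393/159 ≈ 8.7610)
A = 1/258 ≈ 0.0038760
1/(A - 54*M) = 1/(1/258 - 54*1393/159) = 1/(1/258 - 25074/53) = 1/(-6469039/13674) = -13674/6469039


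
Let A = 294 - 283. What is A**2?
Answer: 121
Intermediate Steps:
A = 11
A**2 = 11**2 = 121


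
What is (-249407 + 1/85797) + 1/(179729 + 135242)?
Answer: -6739866746185241/27023566887 ≈ -2.4941e+5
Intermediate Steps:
(-249407 + 1/85797) + 1/(179729 + 135242) = (-249407 + 1/85797) + 1/314971 = -21398372378/85797 + 1/314971 = -6739866746185241/27023566887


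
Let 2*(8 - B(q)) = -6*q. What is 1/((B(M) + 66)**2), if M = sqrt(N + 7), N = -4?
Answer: 5503/29691601 - 444*sqrt(3)/29691601 ≈ 0.00015944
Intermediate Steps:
M = sqrt(3) (M = sqrt(-4 + 7) = sqrt(3) ≈ 1.7320)
B(q) = 8 + 3*q (B(q) = 8 - (-3)*q = 8 + 3*q)
1/((B(M) + 66)**2) = 1/(((8 + 3*sqrt(3)) + 66)**2) = 1/((74 + 3*sqrt(3))**2) = (74 + 3*sqrt(3))**(-2)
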